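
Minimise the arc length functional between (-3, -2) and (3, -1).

Arc-length functional: J[y] = ∫ sqrt(1 + (y')^2) dx.
Lagrangian L = sqrt(1 + (y')^2) has no explicit y dependence, so ∂L/∂y = 0 and the Euler-Lagrange equation gives
    d/dx( y' / sqrt(1 + (y')^2) ) = 0  ⇒  y' / sqrt(1 + (y')^2) = const.
Hence y' is constant, so y(x) is affine.
Fitting the endpoints (-3, -2) and (3, -1):
    slope m = ((-1) − (-2)) / (3 − (-3)) = 1/6,
    intercept c = (-2) − m·(-3) = -3/2.
Extremal: y(x) = (1/6) x - 3/2.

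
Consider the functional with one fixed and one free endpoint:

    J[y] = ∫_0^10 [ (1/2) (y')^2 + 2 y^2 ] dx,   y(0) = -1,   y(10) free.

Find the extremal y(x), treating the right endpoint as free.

The Lagrangian L = (1/2) (y')^2 + 2 y^2 gives
    ∂L/∂y = 4 y,   ∂L/∂y' = y'.
Euler-Lagrange: y'' − 4 y = 0.
With k = 2, the general solution is
    y(x) = A cosh(2 x) + B sinh(2 x).
Fixed left endpoint y(0) = -1 ⇒ A = -1.
The right endpoint x = 10 is free, so the natural (transversality) condition is ∂L/∂y' |_{x=10} = 0, i.e. y'(10) = 0.
Compute y'(x) = A k sinh(k x) + B k cosh(k x), so
    y'(10) = A k sinh(k·10) + B k cosh(k·10) = 0
    ⇒ B = −A tanh(k·10) = tanh(2·10).
Therefore the extremal is
    y(x) = −cosh(2 x) + tanh(2·10) sinh(2 x).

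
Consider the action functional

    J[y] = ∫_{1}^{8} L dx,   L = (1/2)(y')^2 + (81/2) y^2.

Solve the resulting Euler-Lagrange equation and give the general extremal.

The Lagrangian is L = (1/2)(y')^2 + (81/2) y^2.
∂L/∂y = 81y.
∂L/∂y' = y'.
The Euler-Lagrange equation d/dx(∂L/∂y') − ∂L/∂y = 0 becomes:
    y'' - 81 y = 0
General solution: y(x) = A e^(9x) + B e^(-9x), where A and B are arbitrary constants fixed by the endpoint conditions.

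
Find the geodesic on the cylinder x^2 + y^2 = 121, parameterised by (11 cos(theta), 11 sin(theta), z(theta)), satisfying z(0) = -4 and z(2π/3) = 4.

Parameterise the cylinder of radius R = 11 as
    r(θ) = (11 cos θ, 11 sin θ, z(θ)).
The arc-length element is
    ds = sqrt(121 + (dz/dθ)^2) dθ,
so the Lagrangian is L = sqrt(121 + z'^2).
L depends on z' only, not on z or θ, so ∂L/∂z = 0 and
    ∂L/∂z' = z' / sqrt(121 + z'^2).
The Euler-Lagrange equation gives
    d/dθ( z' / sqrt(121 + z'^2) ) = 0,
so z' is constant. Integrating once:
    z(θ) = a θ + b,
a helix on the cylinder (a straight line when the cylinder is unrolled). The constants a, b are determined by the endpoint conditions.
With endpoint conditions z(0) = -4 and z(2π/3) = 4: from z(0) = b we get b = -4, and a·2π/3 + -4 = 4 gives a = 12/π, so
    z(θ) = (12/π) θ − 4.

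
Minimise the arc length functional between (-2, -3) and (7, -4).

Arc-length functional: J[y] = ∫ sqrt(1 + (y')^2) dx.
Lagrangian L = sqrt(1 + (y')^2) has no explicit y dependence, so ∂L/∂y = 0 and the Euler-Lagrange equation gives
    d/dx( y' / sqrt(1 + (y')^2) ) = 0  ⇒  y' / sqrt(1 + (y')^2) = const.
Hence y' is constant, so y(x) is affine.
Fitting the endpoints (-2, -3) and (7, -4):
    slope m = ((-4) − (-3)) / (7 − (-2)) = -1/9,
    intercept c = (-3) − m·(-2) = -29/9.
Extremal: y(x) = (-1/9) x - 29/9.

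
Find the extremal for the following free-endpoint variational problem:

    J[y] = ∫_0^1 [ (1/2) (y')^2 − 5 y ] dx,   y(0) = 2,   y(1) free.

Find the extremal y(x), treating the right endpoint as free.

The Lagrangian L = (1/2) (y')^2 − 5 y gives
    ∂L/∂y = −5,   ∂L/∂y' = y'.
Euler-Lagrange: d/dx(y') − (−5) = 0, i.e. y'' + 5 = 0, so
    y(x) = −(5/2) x^2 + C1 x + C2.
Fixed left endpoint y(0) = 2 ⇒ C2 = 2.
The right endpoint x = 1 is free, so the natural (transversality) condition is ∂L/∂y' |_{x=1} = 0, i.e. y'(1) = 0.
Compute y'(x) = −5 x + C1, so y'(1) = −5 + C1 = 0 ⇒ C1 = 5.
Therefore the extremal is
    y(x) = −(5/2) x^2 + 5 x + 2.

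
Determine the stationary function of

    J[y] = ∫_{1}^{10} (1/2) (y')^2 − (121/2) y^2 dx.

The Lagrangian is L = (1/2) (y')^2 − (121/2) y^2.
Compute ∂L/∂y = -121y, ∂L/∂y' = y'.
The Euler-Lagrange equation d/dx(∂L/∂y') − ∂L/∂y = 0 reduces to
    y'' + 121 y = 0.
Its general solution is
    y(x) = A sin(11x) + B cos(11x),
with A, B fixed by the endpoint conditions.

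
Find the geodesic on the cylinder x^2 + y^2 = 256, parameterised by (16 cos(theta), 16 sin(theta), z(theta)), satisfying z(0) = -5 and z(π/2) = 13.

Parameterise the cylinder of radius R = 16 as
    r(θ) = (16 cos θ, 16 sin θ, z(θ)).
The arc-length element is
    ds = sqrt(256 + (dz/dθ)^2) dθ,
so the Lagrangian is L = sqrt(256 + z'^2).
L depends on z' only, not on z or θ, so ∂L/∂z = 0 and
    ∂L/∂z' = z' / sqrt(256 + z'^2).
The Euler-Lagrange equation gives
    d/dθ( z' / sqrt(256 + z'^2) ) = 0,
so z' is constant. Integrating once:
    z(θ) = a θ + b,
a helix on the cylinder (a straight line when the cylinder is unrolled). The constants a, b are determined by the endpoint conditions.
With endpoint conditions z(0) = -5 and z(π/2) = 13: from z(0) = b we get b = -5, and a·π/2 + -5 = 13 gives a = 36/π, so
    z(θ) = (36/π) θ − 5.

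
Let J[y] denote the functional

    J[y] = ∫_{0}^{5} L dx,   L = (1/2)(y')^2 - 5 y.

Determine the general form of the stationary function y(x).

The Lagrangian is L = (1/2)(y')^2 - 5 y.
∂L/∂y = -5.
∂L/∂y' = y'.
The Euler-Lagrange equation d/dx(∂L/∂y') − ∂L/∂y = 0 becomes:
    y'' + 5 = 0
General solution: y(x) = -(5/2) x^2 + A x + B, where A and B are arbitrary constants fixed by the endpoint conditions.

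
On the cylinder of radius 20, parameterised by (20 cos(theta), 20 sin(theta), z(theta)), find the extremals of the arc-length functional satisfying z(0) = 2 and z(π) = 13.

Parameterise the cylinder of radius R = 20 as
    r(θ) = (20 cos θ, 20 sin θ, z(θ)).
The arc-length element is
    ds = sqrt(400 + (dz/dθ)^2) dθ,
so the Lagrangian is L = sqrt(400 + z'^2).
L depends on z' only, not on z or θ, so ∂L/∂z = 0 and
    ∂L/∂z' = z' / sqrt(400 + z'^2).
The Euler-Lagrange equation gives
    d/dθ( z' / sqrt(400 + z'^2) ) = 0,
so z' is constant. Integrating once:
    z(θ) = a θ + b,
a helix on the cylinder (a straight line when the cylinder is unrolled). The constants a, b are determined by the endpoint conditions.
With endpoint conditions z(0) = 2 and z(π) = 13: from z(0) = b we get b = 2, and a·π + 2 = 13 gives a = 11/π, so
    z(θ) = (11/π) θ + 2.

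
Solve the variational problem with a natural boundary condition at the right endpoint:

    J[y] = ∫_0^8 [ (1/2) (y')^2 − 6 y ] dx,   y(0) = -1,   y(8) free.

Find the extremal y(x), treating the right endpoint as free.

The Lagrangian L = (1/2) (y')^2 − 6 y gives
    ∂L/∂y = −6,   ∂L/∂y' = y'.
Euler-Lagrange: d/dx(y') − (−6) = 0, i.e. y'' + 6 = 0, so
    y(x) = −(6/2) x^2 + C1 x + C2.
Fixed left endpoint y(0) = -1 ⇒ C2 = -1.
The right endpoint x = 8 is free, so the natural (transversality) condition is ∂L/∂y' |_{x=8} = 0, i.e. y'(8) = 0.
Compute y'(x) = −6 x + C1, so y'(8) = −48 + C1 = 0 ⇒ C1 = 48.
Therefore the extremal is
    y(x) = −3 x^2 + 48 x − 1.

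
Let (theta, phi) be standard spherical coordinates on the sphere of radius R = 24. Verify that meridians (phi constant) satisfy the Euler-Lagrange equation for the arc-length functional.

On the sphere of radius R = 24 with spherical coordinates (θ, φ), the induced metric is
    ds^2 = 576(dθ^2 + sin^2(θ) dφ^2).
Using θ as the parameter, the arc-length functional becomes
    J[φ] = ∫ 24 sqrt(1 + sin^2(θ) (dφ/dθ)^2) dθ.
So L = 24 sqrt(1 + sin^2(θ) φ'^2). Compute
    ∂L/∂φ = 0  (L has no explicit φ dependence),
    ∂L/∂φ' = 24 sin^2(θ) φ' / sqrt(1 + sin^2(θ) φ'^2).
For the candidate φ(θ) = c (constant), φ' = 0, so ∂L/∂φ' evaluated along the candidate vanishes, and ∂L/∂φ is identically zero. Hence
    d/dθ(∂L/∂φ') − ∂L/∂φ = 0
is satisfied. Therefore meridians φ = const are extremals of arc length — they are geodesics on the sphere.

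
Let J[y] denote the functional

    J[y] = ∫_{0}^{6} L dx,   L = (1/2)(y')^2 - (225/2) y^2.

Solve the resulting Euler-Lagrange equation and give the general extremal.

The Lagrangian is L = (1/2)(y')^2 - (225/2) y^2.
∂L/∂y = -225y.
∂L/∂y' = y'.
The Euler-Lagrange equation d/dx(∂L/∂y') − ∂L/∂y = 0 becomes:
    y'' + 225 y = 0
General solution: y(x) = A sin(15x) + B cos(15x), where A and B are arbitrary constants fixed by the endpoint conditions.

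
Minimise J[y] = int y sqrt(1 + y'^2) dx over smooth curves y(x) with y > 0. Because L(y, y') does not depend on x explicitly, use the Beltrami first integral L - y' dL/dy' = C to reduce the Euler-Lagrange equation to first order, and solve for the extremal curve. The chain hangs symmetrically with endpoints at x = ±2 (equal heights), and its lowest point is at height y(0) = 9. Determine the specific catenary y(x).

The Lagrangian L(y, y') = y sqrt(1 + y'^2) has no explicit x dependence, so the Beltrami identity applies:
    L − y' ∂L/∂y' = C.
Compute ∂L/∂y' = y · y' / sqrt(1 + y'^2). Then
    L − y' ∂L/∂y'
    = y sqrt(1 + y'^2) − y · y'^2 / sqrt(1 + y'^2)
    = y (1 + y'^2 − y'^2) / sqrt(1 + y'^2)
    = y / sqrt(1 + y'^2) = C.
Squaring gives y^2 = C^2 (1 + y'^2), i.e.
    y'^2 = y^2 / C^2 − 1.
Separating variables,
    dy / sqrt(y^2 − C^2) = dx / C,
and integrating gives arccosh(y / C) = (x − a)/C, so
    y(x) = C cosh((x − a)/C),
the catenary. The constants C and a are fixed by the two endpoint conditions (and, for the hanging-chain problem, the length constraint selects C).
Now fit the given data. The endpoints x = ±2 are symmetric at equal height, so the catenary is even about its minimum: a = 0 and y(x) = C cosh(x/C). The lowest point is y(0) = C cosh(0) = C, and we are told y(0) = 9, so C = 9. Therefore
    y(x) = 9 cosh(x/9),
and at the endpoints
    y(±2) = 9 cosh(2/9).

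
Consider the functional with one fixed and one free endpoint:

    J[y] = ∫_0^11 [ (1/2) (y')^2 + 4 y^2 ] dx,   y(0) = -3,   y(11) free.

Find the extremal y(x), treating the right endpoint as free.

The Lagrangian L = (1/2) (y')^2 + 4 y^2 gives
    ∂L/∂y = 8 y,   ∂L/∂y' = y'.
Euler-Lagrange: y'' − 8 y = 0.
With k = sqrt(8), the general solution is
    y(x) = A cosh(sqrt(8) x) + B sinh(sqrt(8) x).
Fixed left endpoint y(0) = -3 ⇒ A = -3.
The right endpoint x = 11 is free, so the natural (transversality) condition is ∂L/∂y' |_{x=11} = 0, i.e. y'(11) = 0.
Compute y'(x) = A k sinh(k x) + B k cosh(k x), so
    y'(11) = A k sinh(k·11) + B k cosh(k·11) = 0
    ⇒ B = −A tanh(k·11) = 3 tanh(sqrt(8)·11).
Therefore the extremal is
    y(x) = −3 cosh(sqrt(8) x) + 3 tanh(sqrt(8)·11) sinh(sqrt(8) x).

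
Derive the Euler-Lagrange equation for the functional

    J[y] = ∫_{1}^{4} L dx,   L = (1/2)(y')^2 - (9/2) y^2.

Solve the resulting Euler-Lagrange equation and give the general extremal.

The Lagrangian is L = (1/2)(y')^2 - (9/2) y^2.
∂L/∂y = -9y.
∂L/∂y' = y'.
The Euler-Lagrange equation d/dx(∂L/∂y') − ∂L/∂y = 0 becomes:
    y'' + 9 y = 0
General solution: y(x) = A sin(3x) + B cos(3x), where A and B are arbitrary constants fixed by the endpoint conditions.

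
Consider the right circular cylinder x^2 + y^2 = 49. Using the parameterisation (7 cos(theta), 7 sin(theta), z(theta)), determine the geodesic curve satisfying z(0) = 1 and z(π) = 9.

Parameterise the cylinder of radius R = 7 as
    r(θ) = (7 cos θ, 7 sin θ, z(θ)).
The arc-length element is
    ds = sqrt(49 + (dz/dθ)^2) dθ,
so the Lagrangian is L = sqrt(49 + z'^2).
L depends on z' only, not on z or θ, so ∂L/∂z = 0 and
    ∂L/∂z' = z' / sqrt(49 + z'^2).
The Euler-Lagrange equation gives
    d/dθ( z' / sqrt(49 + z'^2) ) = 0,
so z' is constant. Integrating once:
    z(θ) = a θ + b,
a helix on the cylinder (a straight line when the cylinder is unrolled). The constants a, b are determined by the endpoint conditions.
With endpoint conditions z(0) = 1 and z(π) = 9: from z(0) = b we get b = 1, and a·π + 1 = 9 gives a = 8/π, so
    z(θ) = (8/π) θ + 1.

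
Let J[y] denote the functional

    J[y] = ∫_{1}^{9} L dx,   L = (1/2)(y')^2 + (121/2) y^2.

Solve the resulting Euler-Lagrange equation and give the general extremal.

The Lagrangian is L = (1/2)(y')^2 + (121/2) y^2.
∂L/∂y = 121y.
∂L/∂y' = y'.
The Euler-Lagrange equation d/dx(∂L/∂y') − ∂L/∂y = 0 becomes:
    y'' - 121 y = 0
General solution: y(x) = A e^(11x) + B e^(-11x), where A and B are arbitrary constants fixed by the endpoint conditions.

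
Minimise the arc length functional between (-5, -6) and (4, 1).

Arc-length functional: J[y] = ∫ sqrt(1 + (y')^2) dx.
Lagrangian L = sqrt(1 + (y')^2) has no explicit y dependence, so ∂L/∂y = 0 and the Euler-Lagrange equation gives
    d/dx( y' / sqrt(1 + (y')^2) ) = 0  ⇒  y' / sqrt(1 + (y')^2) = const.
Hence y' is constant, so y(x) is affine.
Fitting the endpoints (-5, -6) and (4, 1):
    slope m = (1 − (-6)) / (4 − (-5)) = 7/9,
    intercept c = (-6) − m·(-5) = -19/9.
Extremal: y(x) = (7/9) x - 19/9.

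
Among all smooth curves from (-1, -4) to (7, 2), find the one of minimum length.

Arc-length functional: J[y] = ∫ sqrt(1 + (y')^2) dx.
Lagrangian L = sqrt(1 + (y')^2) has no explicit y dependence, so ∂L/∂y = 0 and the Euler-Lagrange equation gives
    d/dx( y' / sqrt(1 + (y')^2) ) = 0  ⇒  y' / sqrt(1 + (y')^2) = const.
Hence y' is constant, so y(x) is affine.
Fitting the endpoints (-1, -4) and (7, 2):
    slope m = (2 − (-4)) / (7 − (-1)) = 3/4,
    intercept c = (-4) − m·(-1) = -13/4.
Extremal: y(x) = (3/4) x - 13/4.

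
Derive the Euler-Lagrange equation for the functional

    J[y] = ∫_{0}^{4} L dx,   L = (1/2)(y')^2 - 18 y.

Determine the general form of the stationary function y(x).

The Lagrangian is L = (1/2)(y')^2 - 18 y.
∂L/∂y = -18.
∂L/∂y' = y'.
The Euler-Lagrange equation d/dx(∂L/∂y') − ∂L/∂y = 0 becomes:
    y'' + 18 = 0
General solution: y(x) = -9 x^2 + A x + B, where A and B are arbitrary constants fixed by the endpoint conditions.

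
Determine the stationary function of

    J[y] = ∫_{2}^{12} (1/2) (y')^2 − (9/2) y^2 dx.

The Lagrangian is L = (1/2) (y')^2 − (9/2) y^2.
Compute ∂L/∂y = -9y, ∂L/∂y' = y'.
The Euler-Lagrange equation d/dx(∂L/∂y') − ∂L/∂y = 0 reduces to
    y'' + 9 y = 0.
Its general solution is
    y(x) = A sin(3x) + B cos(3x),
with A, B fixed by the endpoint conditions.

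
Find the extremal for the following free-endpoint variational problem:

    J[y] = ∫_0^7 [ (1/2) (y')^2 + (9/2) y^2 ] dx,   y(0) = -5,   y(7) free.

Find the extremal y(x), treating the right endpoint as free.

The Lagrangian L = (1/2) (y')^2 + (9/2) y^2 gives
    ∂L/∂y = 9 y,   ∂L/∂y' = y'.
Euler-Lagrange: y'' − 9 y = 0.
With k = 3, the general solution is
    y(x) = A cosh(3 x) + B sinh(3 x).
Fixed left endpoint y(0) = -5 ⇒ A = -5.
The right endpoint x = 7 is free, so the natural (transversality) condition is ∂L/∂y' |_{x=7} = 0, i.e. y'(7) = 0.
Compute y'(x) = A k sinh(k x) + B k cosh(k x), so
    y'(7) = A k sinh(k·7) + B k cosh(k·7) = 0
    ⇒ B = −A tanh(k·7) = 5 tanh(3·7).
Therefore the extremal is
    y(x) = −5 cosh(3 x) + 5 tanh(3·7) sinh(3 x).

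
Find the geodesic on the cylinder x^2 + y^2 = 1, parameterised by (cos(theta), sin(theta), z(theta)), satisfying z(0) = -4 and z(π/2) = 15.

Parameterise the cylinder of radius R = 1 as
    r(θ) = (cos θ, sin θ, z(θ)).
The arc-length element is
    ds = sqrt(1 + (dz/dθ)^2) dθ,
so the Lagrangian is L = sqrt(1 + z'^2).
L depends on z' only, not on z or θ, so ∂L/∂z = 0 and
    ∂L/∂z' = z' / sqrt(1 + z'^2).
The Euler-Lagrange equation gives
    d/dθ( z' / sqrt(1 + z'^2) ) = 0,
so z' is constant. Integrating once:
    z(θ) = a θ + b,
a helix on the cylinder (a straight line when the cylinder is unrolled). The constants a, b are determined by the endpoint conditions.
With endpoint conditions z(0) = -4 and z(π/2) = 15: from z(0) = b we get b = -4, and a·π/2 + -4 = 15 gives a = 38/π, so
    z(θ) = (38/π) θ − 4.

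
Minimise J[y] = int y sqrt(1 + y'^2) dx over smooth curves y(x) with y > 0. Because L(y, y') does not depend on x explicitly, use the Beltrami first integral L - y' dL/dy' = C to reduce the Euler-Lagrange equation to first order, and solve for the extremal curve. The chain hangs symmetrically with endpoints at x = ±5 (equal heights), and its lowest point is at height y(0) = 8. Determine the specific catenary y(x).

The Lagrangian L(y, y') = y sqrt(1 + y'^2) has no explicit x dependence, so the Beltrami identity applies:
    L − y' ∂L/∂y' = C.
Compute ∂L/∂y' = y · y' / sqrt(1 + y'^2). Then
    L − y' ∂L/∂y'
    = y sqrt(1 + y'^2) − y · y'^2 / sqrt(1 + y'^2)
    = y (1 + y'^2 − y'^2) / sqrt(1 + y'^2)
    = y / sqrt(1 + y'^2) = C.
Squaring gives y^2 = C^2 (1 + y'^2), i.e.
    y'^2 = y^2 / C^2 − 1.
Separating variables,
    dy / sqrt(y^2 − C^2) = dx / C,
and integrating gives arccosh(y / C) = (x − a)/C, so
    y(x) = C cosh((x − a)/C),
the catenary. The constants C and a are fixed by the two endpoint conditions (and, for the hanging-chain problem, the length constraint selects C).
Now fit the given data. The endpoints x = ±5 are symmetric at equal height, so the catenary is even about its minimum: a = 0 and y(x) = C cosh(x/C). The lowest point is y(0) = C cosh(0) = C, and we are told y(0) = 8, so C = 8. Therefore
    y(x) = 8 cosh(x/8),
and at the endpoints
    y(±5) = 8 cosh(5/8).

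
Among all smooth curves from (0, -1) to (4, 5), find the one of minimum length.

Arc-length functional: J[y] = ∫ sqrt(1 + (y')^2) dx.
Lagrangian L = sqrt(1 + (y')^2) has no explicit y dependence, so ∂L/∂y = 0 and the Euler-Lagrange equation gives
    d/dx( y' / sqrt(1 + (y')^2) ) = 0  ⇒  y' / sqrt(1 + (y')^2) = const.
Hence y' is constant, so y(x) is affine.
Fitting the endpoints (0, -1) and (4, 5):
    slope m = (5 − (-1)) / (4 − 0) = 3/2,
    intercept c = (-1) − m·0 = -1.
Extremal: y(x) = (3/2) x - 1.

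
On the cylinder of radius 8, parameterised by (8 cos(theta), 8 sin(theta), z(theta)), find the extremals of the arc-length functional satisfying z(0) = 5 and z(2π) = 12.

Parameterise the cylinder of radius R = 8 as
    r(θ) = (8 cos θ, 8 sin θ, z(θ)).
The arc-length element is
    ds = sqrt(64 + (dz/dθ)^2) dθ,
so the Lagrangian is L = sqrt(64 + z'^2).
L depends on z' only, not on z or θ, so ∂L/∂z = 0 and
    ∂L/∂z' = z' / sqrt(64 + z'^2).
The Euler-Lagrange equation gives
    d/dθ( z' / sqrt(64 + z'^2) ) = 0,
so z' is constant. Integrating once:
    z(θ) = a θ + b,
a helix on the cylinder (a straight line when the cylinder is unrolled). The constants a, b are determined by the endpoint conditions.
With endpoint conditions z(0) = 5 and z(2π) = 12: from z(0) = b we get b = 5, and a·2π + 5 = 12 gives a = 7/(2π), so
    z(θ) = (7/(2π)) θ + 5.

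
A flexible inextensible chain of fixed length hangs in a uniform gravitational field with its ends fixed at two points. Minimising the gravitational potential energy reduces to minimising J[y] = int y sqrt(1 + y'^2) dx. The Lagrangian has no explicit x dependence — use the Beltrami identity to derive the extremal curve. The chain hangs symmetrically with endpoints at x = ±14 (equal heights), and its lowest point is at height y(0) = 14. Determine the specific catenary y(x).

The Lagrangian L(y, y') = y sqrt(1 + y'^2) has no explicit x dependence, so the Beltrami identity applies:
    L − y' ∂L/∂y' = C.
Compute ∂L/∂y' = y · y' / sqrt(1 + y'^2). Then
    L − y' ∂L/∂y'
    = y sqrt(1 + y'^2) − y · y'^2 / sqrt(1 + y'^2)
    = y (1 + y'^2 − y'^2) / sqrt(1 + y'^2)
    = y / sqrt(1 + y'^2) = C.
Squaring gives y^2 = C^2 (1 + y'^2), i.e.
    y'^2 = y^2 / C^2 − 1.
Separating variables,
    dy / sqrt(y^2 − C^2) = dx / C,
and integrating gives arccosh(y / C) = (x − a)/C, so
    y(x) = C cosh((x − a)/C),
the catenary. The constants C and a are fixed by the two endpoint conditions (and, for the hanging-chain problem, the length constraint selects C).
Now fit the given data. The endpoints x = ±14 are symmetric at equal height, so the catenary is even about its minimum: a = 0 and y(x) = C cosh(x/C). The lowest point is y(0) = C cosh(0) = C, and we are told y(0) = 14, so C = 14. Therefore
    y(x) = 14 cosh(x/14),
and at the endpoints
    y(±14) = 14 cosh(14/14).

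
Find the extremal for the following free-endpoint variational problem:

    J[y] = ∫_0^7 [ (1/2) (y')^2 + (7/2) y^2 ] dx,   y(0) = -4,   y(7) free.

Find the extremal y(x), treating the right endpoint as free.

The Lagrangian L = (1/2) (y')^2 + (7/2) y^2 gives
    ∂L/∂y = 7 y,   ∂L/∂y' = y'.
Euler-Lagrange: y'' − 7 y = 0.
With k = sqrt(7), the general solution is
    y(x) = A cosh(sqrt(7) x) + B sinh(sqrt(7) x).
Fixed left endpoint y(0) = -4 ⇒ A = -4.
The right endpoint x = 7 is free, so the natural (transversality) condition is ∂L/∂y' |_{x=7} = 0, i.e. y'(7) = 0.
Compute y'(x) = A k sinh(k x) + B k cosh(k x), so
    y'(7) = A k sinh(k·7) + B k cosh(k·7) = 0
    ⇒ B = −A tanh(k·7) = 4 tanh(sqrt(7)·7).
Therefore the extremal is
    y(x) = −4 cosh(sqrt(7) x) + 4 tanh(sqrt(7)·7) sinh(sqrt(7) x).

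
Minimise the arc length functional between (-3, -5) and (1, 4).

Arc-length functional: J[y] = ∫ sqrt(1 + (y')^2) dx.
Lagrangian L = sqrt(1 + (y')^2) has no explicit y dependence, so ∂L/∂y = 0 and the Euler-Lagrange equation gives
    d/dx( y' / sqrt(1 + (y')^2) ) = 0  ⇒  y' / sqrt(1 + (y')^2) = const.
Hence y' is constant, so y(x) is affine.
Fitting the endpoints (-3, -5) and (1, 4):
    slope m = (4 − (-5)) / (1 − (-3)) = 9/4,
    intercept c = (-5) − m·(-3) = 7/4.
Extremal: y(x) = (9/4) x + 7/4.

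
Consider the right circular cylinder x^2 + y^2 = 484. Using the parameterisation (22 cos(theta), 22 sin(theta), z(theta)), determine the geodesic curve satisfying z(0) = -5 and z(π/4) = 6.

Parameterise the cylinder of radius R = 22 as
    r(θ) = (22 cos θ, 22 sin θ, z(θ)).
The arc-length element is
    ds = sqrt(484 + (dz/dθ)^2) dθ,
so the Lagrangian is L = sqrt(484 + z'^2).
L depends on z' only, not on z or θ, so ∂L/∂z = 0 and
    ∂L/∂z' = z' / sqrt(484 + z'^2).
The Euler-Lagrange equation gives
    d/dθ( z' / sqrt(484 + z'^2) ) = 0,
so z' is constant. Integrating once:
    z(θ) = a θ + b,
a helix on the cylinder (a straight line when the cylinder is unrolled). The constants a, b are determined by the endpoint conditions.
With endpoint conditions z(0) = -5 and z(π/4) = 6: from z(0) = b we get b = -5, and a·π/4 + -5 = 6 gives a = 44/π, so
    z(θ) = (44/π) θ − 5.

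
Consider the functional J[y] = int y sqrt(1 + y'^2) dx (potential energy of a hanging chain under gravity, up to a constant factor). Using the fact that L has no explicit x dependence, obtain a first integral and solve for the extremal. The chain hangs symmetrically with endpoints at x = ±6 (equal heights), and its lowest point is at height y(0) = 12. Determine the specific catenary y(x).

The Lagrangian L(y, y') = y sqrt(1 + y'^2) has no explicit x dependence, so the Beltrami identity applies:
    L − y' ∂L/∂y' = C.
Compute ∂L/∂y' = y · y' / sqrt(1 + y'^2). Then
    L − y' ∂L/∂y'
    = y sqrt(1 + y'^2) − y · y'^2 / sqrt(1 + y'^2)
    = y (1 + y'^2 − y'^2) / sqrt(1 + y'^2)
    = y / sqrt(1 + y'^2) = C.
Squaring gives y^2 = C^2 (1 + y'^2), i.e.
    y'^2 = y^2 / C^2 − 1.
Separating variables,
    dy / sqrt(y^2 − C^2) = dx / C,
and integrating gives arccosh(y / C) = (x − a)/C, so
    y(x) = C cosh((x − a)/C),
the catenary. The constants C and a are fixed by the two endpoint conditions (and, for the hanging-chain problem, the length constraint selects C).
Now fit the given data. The endpoints x = ±6 are symmetric at equal height, so the catenary is even about its minimum: a = 0 and y(x) = C cosh(x/C). The lowest point is y(0) = C cosh(0) = C, and we are told y(0) = 12, so C = 12. Therefore
    y(x) = 12 cosh(x/12),
and at the endpoints
    y(±6) = 12 cosh(6/12).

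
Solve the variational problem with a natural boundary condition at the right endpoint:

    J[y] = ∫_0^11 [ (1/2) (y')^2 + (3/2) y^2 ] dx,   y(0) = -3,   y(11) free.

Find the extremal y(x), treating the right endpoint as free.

The Lagrangian L = (1/2) (y')^2 + (3/2) y^2 gives
    ∂L/∂y = 3 y,   ∂L/∂y' = y'.
Euler-Lagrange: y'' − 3 y = 0.
With k = sqrt(3), the general solution is
    y(x) = A cosh(sqrt(3) x) + B sinh(sqrt(3) x).
Fixed left endpoint y(0) = -3 ⇒ A = -3.
The right endpoint x = 11 is free, so the natural (transversality) condition is ∂L/∂y' |_{x=11} = 0, i.e. y'(11) = 0.
Compute y'(x) = A k sinh(k x) + B k cosh(k x), so
    y'(11) = A k sinh(k·11) + B k cosh(k·11) = 0
    ⇒ B = −A tanh(k·11) = 3 tanh(sqrt(3)·11).
Therefore the extremal is
    y(x) = −3 cosh(sqrt(3) x) + 3 tanh(sqrt(3)·11) sinh(sqrt(3) x).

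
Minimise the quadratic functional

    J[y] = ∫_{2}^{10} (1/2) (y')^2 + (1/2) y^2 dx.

The Lagrangian is L = (1/2) (y')^2 + (1/2) y^2.
Compute ∂L/∂y = y, ∂L/∂y' = y'.
The Euler-Lagrange equation d/dx(∂L/∂y') − ∂L/∂y = 0 reduces to
    y'' − y = 0.
Its general solution is
    y(x) = A e^x + B e^(−x),
with A, B fixed by the endpoint conditions.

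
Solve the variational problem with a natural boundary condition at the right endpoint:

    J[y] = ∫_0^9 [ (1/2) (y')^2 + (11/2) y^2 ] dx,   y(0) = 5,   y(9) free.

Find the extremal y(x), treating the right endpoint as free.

The Lagrangian L = (1/2) (y')^2 + (11/2) y^2 gives
    ∂L/∂y = 11 y,   ∂L/∂y' = y'.
Euler-Lagrange: y'' − 11 y = 0.
With k = sqrt(11), the general solution is
    y(x) = A cosh(sqrt(11) x) + B sinh(sqrt(11) x).
Fixed left endpoint y(0) = 5 ⇒ A = 5.
The right endpoint x = 9 is free, so the natural (transversality) condition is ∂L/∂y' |_{x=9} = 0, i.e. y'(9) = 0.
Compute y'(x) = A k sinh(k x) + B k cosh(k x), so
    y'(9) = A k sinh(k·9) + B k cosh(k·9) = 0
    ⇒ B = −A tanh(k·9) = − 5 tanh(sqrt(11)·9).
Therefore the extremal is
    y(x) = 5 cosh(sqrt(11) x) − 5 tanh(sqrt(11)·9) sinh(sqrt(11) x).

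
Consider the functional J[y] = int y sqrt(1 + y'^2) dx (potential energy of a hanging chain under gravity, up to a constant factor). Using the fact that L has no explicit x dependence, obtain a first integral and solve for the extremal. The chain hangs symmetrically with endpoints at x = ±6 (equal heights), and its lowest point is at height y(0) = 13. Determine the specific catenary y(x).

The Lagrangian L(y, y') = y sqrt(1 + y'^2) has no explicit x dependence, so the Beltrami identity applies:
    L − y' ∂L/∂y' = C.
Compute ∂L/∂y' = y · y' / sqrt(1 + y'^2). Then
    L − y' ∂L/∂y'
    = y sqrt(1 + y'^2) − y · y'^2 / sqrt(1 + y'^2)
    = y (1 + y'^2 − y'^2) / sqrt(1 + y'^2)
    = y / sqrt(1 + y'^2) = C.
Squaring gives y^2 = C^2 (1 + y'^2), i.e.
    y'^2 = y^2 / C^2 − 1.
Separating variables,
    dy / sqrt(y^2 − C^2) = dx / C,
and integrating gives arccosh(y / C) = (x − a)/C, so
    y(x) = C cosh((x − a)/C),
the catenary. The constants C and a are fixed by the two endpoint conditions (and, for the hanging-chain problem, the length constraint selects C).
Now fit the given data. The endpoints x = ±6 are symmetric at equal height, so the catenary is even about its minimum: a = 0 and y(x) = C cosh(x/C). The lowest point is y(0) = C cosh(0) = C, and we are told y(0) = 13, so C = 13. Therefore
    y(x) = 13 cosh(x/13),
and at the endpoints
    y(±6) = 13 cosh(6/13).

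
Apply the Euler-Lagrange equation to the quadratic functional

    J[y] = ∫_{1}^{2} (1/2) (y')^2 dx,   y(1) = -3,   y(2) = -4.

The Lagrangian is L = (1/2) (y')^2.
Compute ∂L/∂y = 0, ∂L/∂y' = y'.
The Euler-Lagrange equation d/dx(∂L/∂y') − ∂L/∂y = 0 reduces to
    y'' = 0.
Its general solution is
    y(x) = A x + B,
with A, B fixed by the endpoint conditions.
Applying the endpoint conditions y(1) = -3 and y(2) = -4: solve A·1 + B = -3 and A·2 + B = -4. Subtracting gives A(2 − 1) = -4 − -3, so A = -1, and B = -3 − A·1 = -2. Therefore
    y(x) = -x - 2.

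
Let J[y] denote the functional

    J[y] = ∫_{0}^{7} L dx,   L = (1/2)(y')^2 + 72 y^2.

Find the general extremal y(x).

The Lagrangian is L = (1/2)(y')^2 + 72 y^2.
∂L/∂y = 144y.
∂L/∂y' = y'.
The Euler-Lagrange equation d/dx(∂L/∂y') − ∂L/∂y = 0 becomes:
    y'' - 144 y = 0
General solution: y(x) = A e^(12x) + B e^(-12x), where A and B are arbitrary constants fixed by the endpoint conditions.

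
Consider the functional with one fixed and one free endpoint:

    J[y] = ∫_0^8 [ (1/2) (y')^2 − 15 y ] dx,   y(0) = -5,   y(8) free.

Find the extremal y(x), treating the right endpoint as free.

The Lagrangian L = (1/2) (y')^2 − 15 y gives
    ∂L/∂y = −15,   ∂L/∂y' = y'.
Euler-Lagrange: d/dx(y') − (−15) = 0, i.e. y'' + 15 = 0, so
    y(x) = −(15/2) x^2 + C1 x + C2.
Fixed left endpoint y(0) = -5 ⇒ C2 = -5.
The right endpoint x = 8 is free, so the natural (transversality) condition is ∂L/∂y' |_{x=8} = 0, i.e. y'(8) = 0.
Compute y'(x) = −15 x + C1, so y'(8) = −120 + C1 = 0 ⇒ C1 = 120.
Therefore the extremal is
    y(x) = −(15/2) x^2 + 120 x − 5.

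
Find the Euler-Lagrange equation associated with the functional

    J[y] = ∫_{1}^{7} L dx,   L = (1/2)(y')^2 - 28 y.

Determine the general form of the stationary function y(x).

The Lagrangian is L = (1/2)(y')^2 - 28 y.
∂L/∂y = -28.
∂L/∂y' = y'.
The Euler-Lagrange equation d/dx(∂L/∂y') − ∂L/∂y = 0 becomes:
    y'' + 28 = 0
General solution: y(x) = -14 x^2 + A x + B, where A and B are arbitrary constants fixed by the endpoint conditions.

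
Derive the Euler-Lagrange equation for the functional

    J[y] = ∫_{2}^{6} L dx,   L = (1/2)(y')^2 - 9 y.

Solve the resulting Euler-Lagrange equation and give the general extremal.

The Lagrangian is L = (1/2)(y')^2 - 9 y.
∂L/∂y = -9.
∂L/∂y' = y'.
The Euler-Lagrange equation d/dx(∂L/∂y') − ∂L/∂y = 0 becomes:
    y'' + 9 = 0
General solution: y(x) = -(9/2) x^2 + A x + B, where A and B are arbitrary constants fixed by the endpoint conditions.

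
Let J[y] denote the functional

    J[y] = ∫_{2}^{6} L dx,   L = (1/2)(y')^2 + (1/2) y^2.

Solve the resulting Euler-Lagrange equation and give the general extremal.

The Lagrangian is L = (1/2)(y')^2 + (1/2) y^2.
∂L/∂y = y.
∂L/∂y' = y'.
The Euler-Lagrange equation d/dx(∂L/∂y') − ∂L/∂y = 0 becomes:
    y'' - y = 0
General solution: y(x) = A e^x + B e^(-x), where A and B are arbitrary constants fixed by the endpoint conditions.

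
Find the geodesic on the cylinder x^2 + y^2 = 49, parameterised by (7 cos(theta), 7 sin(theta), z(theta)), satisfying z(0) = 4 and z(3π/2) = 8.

Parameterise the cylinder of radius R = 7 as
    r(θ) = (7 cos θ, 7 sin θ, z(θ)).
The arc-length element is
    ds = sqrt(49 + (dz/dθ)^2) dθ,
so the Lagrangian is L = sqrt(49 + z'^2).
L depends on z' only, not on z or θ, so ∂L/∂z = 0 and
    ∂L/∂z' = z' / sqrt(49 + z'^2).
The Euler-Lagrange equation gives
    d/dθ( z' / sqrt(49 + z'^2) ) = 0,
so z' is constant. Integrating once:
    z(θ) = a θ + b,
a helix on the cylinder (a straight line when the cylinder is unrolled). The constants a, b are determined by the endpoint conditions.
With endpoint conditions z(0) = 4 and z(3π/2) = 8: from z(0) = b we get b = 4, and a·3π/2 + 4 = 8 gives a = 8/(3π), so
    z(θ) = (8/(3π)) θ + 4.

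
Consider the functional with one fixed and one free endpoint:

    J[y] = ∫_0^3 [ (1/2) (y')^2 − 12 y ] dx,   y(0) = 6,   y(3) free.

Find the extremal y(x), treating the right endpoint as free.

The Lagrangian L = (1/2) (y')^2 − 12 y gives
    ∂L/∂y = −12,   ∂L/∂y' = y'.
Euler-Lagrange: d/dx(y') − (−12) = 0, i.e. y'' + 12 = 0, so
    y(x) = −(12/2) x^2 + C1 x + C2.
Fixed left endpoint y(0) = 6 ⇒ C2 = 6.
The right endpoint x = 3 is free, so the natural (transversality) condition is ∂L/∂y' |_{x=3} = 0, i.e. y'(3) = 0.
Compute y'(x) = −12 x + C1, so y'(3) = −36 + C1 = 0 ⇒ C1 = 36.
Therefore the extremal is
    y(x) = −6 x^2 + 36 x + 6.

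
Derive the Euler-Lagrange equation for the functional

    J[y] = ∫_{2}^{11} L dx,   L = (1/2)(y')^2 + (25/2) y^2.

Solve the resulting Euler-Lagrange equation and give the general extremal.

The Lagrangian is L = (1/2)(y')^2 + (25/2) y^2.
∂L/∂y = 25y.
∂L/∂y' = y'.
The Euler-Lagrange equation d/dx(∂L/∂y') − ∂L/∂y = 0 becomes:
    y'' - 25 y = 0
General solution: y(x) = A e^(5x) + B e^(-5x), where A and B are arbitrary constants fixed by the endpoint conditions.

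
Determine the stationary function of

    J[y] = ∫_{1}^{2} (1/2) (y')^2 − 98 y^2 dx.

The Lagrangian is L = (1/2) (y')^2 − 98 y^2.
Compute ∂L/∂y = -196y, ∂L/∂y' = y'.
The Euler-Lagrange equation d/dx(∂L/∂y') − ∂L/∂y = 0 reduces to
    y'' + 196 y = 0.
Its general solution is
    y(x) = A sin(14x) + B cos(14x),
with A, B fixed by the endpoint conditions.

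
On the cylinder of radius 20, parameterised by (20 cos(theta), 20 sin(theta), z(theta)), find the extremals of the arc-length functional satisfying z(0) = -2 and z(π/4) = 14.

Parameterise the cylinder of radius R = 20 as
    r(θ) = (20 cos θ, 20 sin θ, z(θ)).
The arc-length element is
    ds = sqrt(400 + (dz/dθ)^2) dθ,
so the Lagrangian is L = sqrt(400 + z'^2).
L depends on z' only, not on z or θ, so ∂L/∂z = 0 and
    ∂L/∂z' = z' / sqrt(400 + z'^2).
The Euler-Lagrange equation gives
    d/dθ( z' / sqrt(400 + z'^2) ) = 0,
so z' is constant. Integrating once:
    z(θ) = a θ + b,
a helix on the cylinder (a straight line when the cylinder is unrolled). The constants a, b are determined by the endpoint conditions.
With endpoint conditions z(0) = -2 and z(π/4) = 14: from z(0) = b we get b = -2, and a·π/4 + -2 = 14 gives a = 64/π, so
    z(θ) = (64/π) θ − 2.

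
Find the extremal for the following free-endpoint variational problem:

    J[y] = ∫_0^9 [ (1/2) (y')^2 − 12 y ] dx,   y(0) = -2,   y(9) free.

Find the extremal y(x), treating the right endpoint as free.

The Lagrangian L = (1/2) (y')^2 − 12 y gives
    ∂L/∂y = −12,   ∂L/∂y' = y'.
Euler-Lagrange: d/dx(y') − (−12) = 0, i.e. y'' + 12 = 0, so
    y(x) = −(12/2) x^2 + C1 x + C2.
Fixed left endpoint y(0) = -2 ⇒ C2 = -2.
The right endpoint x = 9 is free, so the natural (transversality) condition is ∂L/∂y' |_{x=9} = 0, i.e. y'(9) = 0.
Compute y'(x) = −12 x + C1, so y'(9) = −108 + C1 = 0 ⇒ C1 = 108.
Therefore the extremal is
    y(x) = −6 x^2 + 108 x − 2.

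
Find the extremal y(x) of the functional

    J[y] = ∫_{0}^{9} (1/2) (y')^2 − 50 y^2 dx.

The Lagrangian is L = (1/2) (y')^2 − 50 y^2.
Compute ∂L/∂y = -100y, ∂L/∂y' = y'.
The Euler-Lagrange equation d/dx(∂L/∂y') − ∂L/∂y = 0 reduces to
    y'' + 100 y = 0.
Its general solution is
    y(x) = A sin(10x) + B cos(10x),
with A, B fixed by the endpoint conditions.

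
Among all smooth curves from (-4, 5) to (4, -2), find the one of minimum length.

Arc-length functional: J[y] = ∫ sqrt(1 + (y')^2) dx.
Lagrangian L = sqrt(1 + (y')^2) has no explicit y dependence, so ∂L/∂y = 0 and the Euler-Lagrange equation gives
    d/dx( y' / sqrt(1 + (y')^2) ) = 0  ⇒  y' / sqrt(1 + (y')^2) = const.
Hence y' is constant, so y(x) is affine.
Fitting the endpoints (-4, 5) and (4, -2):
    slope m = ((-2) − 5) / (4 − (-4)) = -7/8,
    intercept c = 5 − m·(-4) = 3/2.
Extremal: y(x) = (-7/8) x + 3/2.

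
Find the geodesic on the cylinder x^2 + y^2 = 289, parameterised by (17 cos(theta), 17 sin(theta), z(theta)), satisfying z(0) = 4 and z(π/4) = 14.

Parameterise the cylinder of radius R = 17 as
    r(θ) = (17 cos θ, 17 sin θ, z(θ)).
The arc-length element is
    ds = sqrt(289 + (dz/dθ)^2) dθ,
so the Lagrangian is L = sqrt(289 + z'^2).
L depends on z' only, not on z or θ, so ∂L/∂z = 0 and
    ∂L/∂z' = z' / sqrt(289 + z'^2).
The Euler-Lagrange equation gives
    d/dθ( z' / sqrt(289 + z'^2) ) = 0,
so z' is constant. Integrating once:
    z(θ) = a θ + b,
a helix on the cylinder (a straight line when the cylinder is unrolled). The constants a, b are determined by the endpoint conditions.
With endpoint conditions z(0) = 4 and z(π/4) = 14: from z(0) = b we get b = 4, and a·π/4 + 4 = 14 gives a = 40/π, so
    z(θ) = (40/π) θ + 4.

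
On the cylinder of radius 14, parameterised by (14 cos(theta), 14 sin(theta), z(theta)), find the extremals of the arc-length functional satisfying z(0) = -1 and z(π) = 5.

Parameterise the cylinder of radius R = 14 as
    r(θ) = (14 cos θ, 14 sin θ, z(θ)).
The arc-length element is
    ds = sqrt(196 + (dz/dθ)^2) dθ,
so the Lagrangian is L = sqrt(196 + z'^2).
L depends on z' only, not on z or θ, so ∂L/∂z = 0 and
    ∂L/∂z' = z' / sqrt(196 + z'^2).
The Euler-Lagrange equation gives
    d/dθ( z' / sqrt(196 + z'^2) ) = 0,
so z' is constant. Integrating once:
    z(θ) = a θ + b,
a helix on the cylinder (a straight line when the cylinder is unrolled). The constants a, b are determined by the endpoint conditions.
With endpoint conditions z(0) = -1 and z(π) = 5: from z(0) = b we get b = -1, and a·π + -1 = 5 gives a = 6/π, so
    z(θ) = (6/π) θ − 1.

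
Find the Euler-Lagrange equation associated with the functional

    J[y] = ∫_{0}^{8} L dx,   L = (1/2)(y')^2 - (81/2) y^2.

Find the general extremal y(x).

The Lagrangian is L = (1/2)(y')^2 - (81/2) y^2.
∂L/∂y = -81y.
∂L/∂y' = y'.
The Euler-Lagrange equation d/dx(∂L/∂y') − ∂L/∂y = 0 becomes:
    y'' + 81 y = 0
General solution: y(x) = A sin(9x) + B cos(9x), where A and B are arbitrary constants fixed by the endpoint conditions.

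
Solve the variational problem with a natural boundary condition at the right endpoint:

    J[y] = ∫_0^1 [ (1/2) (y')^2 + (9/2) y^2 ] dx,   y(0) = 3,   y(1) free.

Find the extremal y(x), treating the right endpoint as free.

The Lagrangian L = (1/2) (y')^2 + (9/2) y^2 gives
    ∂L/∂y = 9 y,   ∂L/∂y' = y'.
Euler-Lagrange: y'' − 9 y = 0.
With k = 3, the general solution is
    y(x) = A cosh(3 x) + B sinh(3 x).
Fixed left endpoint y(0) = 3 ⇒ A = 3.
The right endpoint x = 1 is free, so the natural (transversality) condition is ∂L/∂y' |_{x=1} = 0, i.e. y'(1) = 0.
Compute y'(x) = A k sinh(k x) + B k cosh(k x), so
    y'(1) = A k sinh(k·1) + B k cosh(k·1) = 0
    ⇒ B = −A tanh(k·1) = − 3 tanh(3·1).
Therefore the extremal is
    y(x) = 3 cosh(3 x) − 3 tanh(3·1) sinh(3 x).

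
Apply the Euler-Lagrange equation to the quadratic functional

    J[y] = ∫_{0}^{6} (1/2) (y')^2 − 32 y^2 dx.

The Lagrangian is L = (1/2) (y')^2 − 32 y^2.
Compute ∂L/∂y = -64y, ∂L/∂y' = y'.
The Euler-Lagrange equation d/dx(∂L/∂y') − ∂L/∂y = 0 reduces to
    y'' + 64 y = 0.
Its general solution is
    y(x) = A sin(8x) + B cos(8x),
with A, B fixed by the endpoint conditions.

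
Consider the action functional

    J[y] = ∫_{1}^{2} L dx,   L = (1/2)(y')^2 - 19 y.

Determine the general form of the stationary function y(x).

The Lagrangian is L = (1/2)(y')^2 - 19 y.
∂L/∂y = -19.
∂L/∂y' = y'.
The Euler-Lagrange equation d/dx(∂L/∂y') − ∂L/∂y = 0 becomes:
    y'' + 19 = 0
General solution: y(x) = -(19/2) x^2 + A x + B, where A and B are arbitrary constants fixed by the endpoint conditions.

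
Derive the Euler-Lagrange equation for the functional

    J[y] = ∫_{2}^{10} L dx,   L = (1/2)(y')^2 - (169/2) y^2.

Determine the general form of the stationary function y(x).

The Lagrangian is L = (1/2)(y')^2 - (169/2) y^2.
∂L/∂y = -169y.
∂L/∂y' = y'.
The Euler-Lagrange equation d/dx(∂L/∂y') − ∂L/∂y = 0 becomes:
    y'' + 169 y = 0
General solution: y(x) = A sin(13x) + B cos(13x), where A and B are arbitrary constants fixed by the endpoint conditions.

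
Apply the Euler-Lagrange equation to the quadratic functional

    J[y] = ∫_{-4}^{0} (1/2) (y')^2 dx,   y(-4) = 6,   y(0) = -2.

The Lagrangian is L = (1/2) (y')^2.
Compute ∂L/∂y = 0, ∂L/∂y' = y'.
The Euler-Lagrange equation d/dx(∂L/∂y') − ∂L/∂y = 0 reduces to
    y'' = 0.
Its general solution is
    y(x) = A x + B,
with A, B fixed by the endpoint conditions.
Applying the endpoint conditions y(-4) = 6 and y(0) = -2: solve A·-4 + B = 6 and A·0 + B = -2. Subtracting gives A(0 − -4) = -2 − 6, so A = -2, and B = 6 − A·-4 = -2. Therefore
    y(x) = -2 x - 2.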